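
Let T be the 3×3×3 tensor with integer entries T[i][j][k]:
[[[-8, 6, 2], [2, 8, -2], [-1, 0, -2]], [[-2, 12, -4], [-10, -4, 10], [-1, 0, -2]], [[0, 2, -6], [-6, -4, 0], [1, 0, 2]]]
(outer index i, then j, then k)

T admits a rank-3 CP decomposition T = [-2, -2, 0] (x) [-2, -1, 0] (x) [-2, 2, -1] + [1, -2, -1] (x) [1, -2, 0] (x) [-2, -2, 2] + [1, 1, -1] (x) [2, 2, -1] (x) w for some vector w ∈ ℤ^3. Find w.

w = [1, 0, 2]

Subtract the known terms from T to get the rank-1 residual R = [1, 1, -1] (x) [2, 2, -1] (x) w, so R[i,j,k] = a[i]·b[j]·w[k]. Pick indices with nonzero a[0]·b[0] = (1)·(2) = 2. Only the fibre through (0,0,·) is needed: R[0,0,:] = T[0,0,:] − Σₗ aₗ[0]bₗ[0]cₗ = [-8, 6, 2] − (-2)·(-2)·[-2, 2, -1] − (1)·(1)·[-2, -2, 2] = [2, 0, 4]. Then w[k] = R[0,0,k] / 2 for each k, giving w = [2, 0, 4] / 2 = [1, 0, 2].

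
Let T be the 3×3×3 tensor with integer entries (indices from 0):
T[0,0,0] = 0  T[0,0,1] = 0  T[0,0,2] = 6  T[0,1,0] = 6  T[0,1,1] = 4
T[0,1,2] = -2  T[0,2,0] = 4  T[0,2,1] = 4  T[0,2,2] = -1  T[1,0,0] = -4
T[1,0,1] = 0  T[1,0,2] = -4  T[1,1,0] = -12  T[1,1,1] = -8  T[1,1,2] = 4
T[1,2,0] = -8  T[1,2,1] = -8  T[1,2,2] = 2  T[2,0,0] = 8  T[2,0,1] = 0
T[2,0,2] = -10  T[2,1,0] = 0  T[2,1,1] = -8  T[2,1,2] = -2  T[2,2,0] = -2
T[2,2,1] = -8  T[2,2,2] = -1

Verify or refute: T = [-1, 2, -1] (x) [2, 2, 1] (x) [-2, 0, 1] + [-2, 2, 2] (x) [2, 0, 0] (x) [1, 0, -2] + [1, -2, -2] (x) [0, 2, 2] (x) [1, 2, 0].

Yes

Reconstruct entrywise from the claimed factors. For example, T[1,1,0] = -12 and Σₗ aₗ[1]bₗ[1]cₗ[0] = (2)·(2)·(-2) + (2)·(0)·(1) + (-2)·(2)·(1) = -12; checking all 27 entries, every one matches. The claim holds.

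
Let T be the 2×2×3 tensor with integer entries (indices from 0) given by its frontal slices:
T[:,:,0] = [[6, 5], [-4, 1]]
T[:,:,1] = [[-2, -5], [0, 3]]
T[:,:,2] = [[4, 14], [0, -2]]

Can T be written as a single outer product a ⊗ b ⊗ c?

The mode-3 unfolding of T (rows indexed by k, columns by (i,j) = (0,0), (0,1), (1,0), (1,1)) is [[6, 5, -4, 1], [-2, -5, 0, 3], [4, 14, 0, -2]].
There the 3×3 minor on rows k ∈ {0, 1, 2}, columns (i,j) ∈ {(0,0), (0,1), (1,0)} is det [[6, 5, -4], [-2, -5, 0], [4, 14, 0]] = 32 ≠ 0, so this unfolding has rank ≥ 3; CP rank is at least every unfolding rank, so rank(T) ≥ 3.
In particular rank(T) ≥ 3 > 1, so T is not rank-1.

No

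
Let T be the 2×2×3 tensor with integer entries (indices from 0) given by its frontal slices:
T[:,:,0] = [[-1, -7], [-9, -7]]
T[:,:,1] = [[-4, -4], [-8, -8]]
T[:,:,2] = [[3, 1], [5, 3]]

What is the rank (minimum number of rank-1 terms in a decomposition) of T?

Lower bound: the mode-3 unfolding of T (rows indexed by k, columns by (i,j) = (0,0), (0,1), (1,0), (1,1)) is [[-1, -7, -9, -7], [-4, -4, -8, -8], [3, 1, 5, 3]].
There the 3×3 minor on rows k ∈ {0, 1, 2}, columns (i,j) ∈ {(0,0), (0,1), (1,0)} is det [[-1, -7, -9], [-4, -4, -8], [3, 1, 5]] = -32 ≠ 0, so this unfolding has rank ≥ 3; CP rank is at least every unfolding rank, so rank(T) ≥ 3. (Flattening ranks never certify an upper bound on CP rank; for that we must actually write T with 3 rank-1 terms.)
Upper bound: T is a sum of 3 rank-1 terms, T = [1, -1] ∘ [1, -1] ∘ [2, 0, 0] + [1, 1] ∘ [1, -1] ∘ [1, 0, 1] + [1, 2] ∘ [1, 1] ∘ [-4, -4, 2] (one valid choice — decompositions are not unique — normalised so each a, b is primitive with positive first nonzero entry; check it by expanding all entries), so rank(T) ≤ 3.
These bounds meet, so rank(T) = 3.
Check entry T[1,0,0] = -9: (-1)·(1)·(2) + (1)·(1)·(1) + (2)·(1)·(-4) = -9.

3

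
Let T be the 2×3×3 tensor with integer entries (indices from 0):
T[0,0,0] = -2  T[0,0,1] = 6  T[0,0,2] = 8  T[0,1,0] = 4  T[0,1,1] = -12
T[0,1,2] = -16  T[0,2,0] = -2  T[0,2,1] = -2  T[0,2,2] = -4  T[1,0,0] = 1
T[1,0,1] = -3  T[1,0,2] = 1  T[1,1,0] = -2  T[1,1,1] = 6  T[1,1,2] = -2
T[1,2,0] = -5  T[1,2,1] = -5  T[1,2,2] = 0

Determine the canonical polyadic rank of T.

3

Lower bound: the mode-3 unfolding of T (rows indexed by k, columns by (i,j) = (0,0), (0,1), (0,2), (1,0), (1,1), (1,2)) is [[-2, 4, -2, 1, -2, -5], [6, -12, -2, -3, 6, -5], [8, -16, -4, 1, -2, 0]].
There the 3×3 minor on rows k ∈ {0, 1, 2}, columns (i,j) ∈ {(0,0), (0,2), (1,0)} is det [[-2, -2, 1], [6, -2, -3], [8, -4, 1]] = 80 ≠ 0, so this unfolding has rank ≥ 3; CP rank is at least every unfolding rank, so rank(T) ≥ 3. (Unfolding ranks only ever bound the CP rank from below — rank(T) can be strictly larger than all of them — so the matching upper bound has to come from an explicit 3-term decomposition.)
Upper bound: T is a sum of 3 rank-1 terms, T = [0, 1] ⊗ [1, -2, 2] ⊗ [-2, -2, 1] + [2, -1] ⊗ [1, -2, 0] ⊗ [-2, 2, 2] + [2, 1] ⊗ [1, -2, -1] ⊗ [1, 1, 2] (written with every a and b primitive with positive leading entry and the scale carried by c; CP decompositions are not unique, and this one is verified by expanding entrywise), so rank(T) ≤ 3.
These bounds meet, so rank(T) = 3.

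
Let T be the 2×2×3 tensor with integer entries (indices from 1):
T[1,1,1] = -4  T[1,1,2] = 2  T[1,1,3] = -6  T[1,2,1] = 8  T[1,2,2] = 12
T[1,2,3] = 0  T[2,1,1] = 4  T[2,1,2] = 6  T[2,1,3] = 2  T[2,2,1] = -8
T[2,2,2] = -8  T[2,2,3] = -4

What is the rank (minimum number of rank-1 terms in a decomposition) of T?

3

Lower bound: the mode-3 unfolding of T (rows indexed by k, columns by (i,j) = (1,1), (1,2), (2,1), (2,2)) is [[-4, 8, 4, -8], [2, 12, 6, -8], [-6, 0, 2, -4]].
There the 3×3 minor on rows k ∈ {1, 2, 3}, columns (i,j) ∈ {(1,1), (1,2), (2,1)} is det [[-4, 8, 4], [2, 12, 6], [-6, 0, 2]] = -128 ≠ 0, so this unfolding has rank ≥ 3; CP rank is at least every unfolding rank, so rank(T) ≥ 3. (This is only a lower bound: in general the CP rank may exceed every unfolding rank, so we still need to exhibit 3 rank-1 terms summing to T.)
Upper bound: T is a sum of 3 rank-1 terms, T = (1, -1) ⊗ (1, -2) ⊗ (-4, -4, -2) + (1, 0) ⊗ (1, 1) ⊗ (0, 4, -4) + (1, 1) ⊗ (1, 0) ⊗ (0, 2, 0) (one valid choice — decompositions are not unique — normalised so each a, b is primitive with positive first nonzero entry; check it by expanding all entries), so rank(T) ≤ 3.
These bounds meet, so rank(T) = 3.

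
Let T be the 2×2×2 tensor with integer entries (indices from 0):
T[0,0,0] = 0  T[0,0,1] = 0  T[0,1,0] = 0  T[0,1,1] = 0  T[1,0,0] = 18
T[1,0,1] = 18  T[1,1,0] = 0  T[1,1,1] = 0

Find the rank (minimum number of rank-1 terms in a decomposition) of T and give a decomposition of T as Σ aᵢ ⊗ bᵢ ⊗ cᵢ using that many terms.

Lower bound: T ≠ 0 (e.g. T[1,0,0] = 18), so rank(T) ≥ 1.
Upper bound: the mode-1 fibre T[:,0,0] = [0, 18] gives a = [0, 1] (primitive direction); the mode-2 fibre T[1,:,0] = [18, 0] gives b = [1, 0]; then c[k] = T[1,0,k] / (a[1]·b[0]) = [18, 18] / 1 = [18, 18].
Expanding [0, 1] ⊗ [1, 0] ⊗ [18, 18] reproduces all 8 entries of T, so T = [0, 1] ⊗ [1, 0] ⊗ [18, 18] and rank(T) ≤ 1.
These bounds meet, so rank(T) = 1.

rank(T) = 1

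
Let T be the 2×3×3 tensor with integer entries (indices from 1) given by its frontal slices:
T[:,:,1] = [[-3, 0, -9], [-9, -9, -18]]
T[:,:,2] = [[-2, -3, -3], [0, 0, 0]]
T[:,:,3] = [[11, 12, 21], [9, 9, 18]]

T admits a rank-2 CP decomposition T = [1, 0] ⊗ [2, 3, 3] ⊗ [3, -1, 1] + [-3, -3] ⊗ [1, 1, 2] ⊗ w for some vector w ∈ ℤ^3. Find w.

Subtract the known terms from T to get the rank-1 residual R = [-3, -3] ⊗ [1, 1, 2] ⊗ w, so R[i,j,k] = a[i]·b[j]·w[k]. Pick indices with nonzero a[1]·b[1] = (-3)·(1) = -3. Only the fibre through (1,1,·) is needed: R[1,1,:] = T[1,1,:] − Σₗ aₗ[1]bₗ[1]cₗ = [-3, -2, 11] − (1)·(2)·[3, -1, 1] = [-9, 0, 9]. Then w[k] = R[1,1,k] / -3 for each k, giving w = [-9, 0, 9] / -3 = [3, 0, -3].

w = [3, 0, -3]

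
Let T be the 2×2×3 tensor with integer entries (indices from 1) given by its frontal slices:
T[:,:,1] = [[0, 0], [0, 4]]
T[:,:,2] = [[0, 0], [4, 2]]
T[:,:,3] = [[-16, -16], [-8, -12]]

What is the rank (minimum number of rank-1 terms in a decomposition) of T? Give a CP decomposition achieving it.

rank(T) = 3

Lower bound: the mode-3 unfolding of T (rows indexed by k, columns by (i,j) = (1,1), (1,2), (2,1), (2,2)) is [[0, 0, 0, 4], [0, 0, 4, 2], [-16, -16, -8, -12]].
There the 3×3 minor on rows k ∈ {1, 2, 3}, columns (i,j) ∈ {(1,1), (2,1), (2,2)} is det [[0, 0, 4], [0, 4, 2], [-16, -8, -12]] = 256 ≠ 0, so this unfolding has rank ≥ 3; CP rank is at least every unfolding rank, so rank(T) ≥ 3. (Unfolding ranks only ever bound the CP rank from below — rank(T) can be strictly larger than all of them — so the matching upper bound has to come from an explicit 3-term decomposition.)
Upper bound: T is a sum of 3 rank-1 terms, T = (0, 1) ∘ (1, 0) ∘ (-4, 2, 4) + (1, 1) ∘ (1, 1) ∘ (8, 4, -8) + (2, 1) ∘ (1, 1) ∘ (-4, -2, -4) (one valid choice — decompositions are not unique — normalised so each a, b is primitive with positive first nonzero entry; check it by expanding all entries), so rank(T) ≤ 3.
These bounds meet, so rank(T) = 3.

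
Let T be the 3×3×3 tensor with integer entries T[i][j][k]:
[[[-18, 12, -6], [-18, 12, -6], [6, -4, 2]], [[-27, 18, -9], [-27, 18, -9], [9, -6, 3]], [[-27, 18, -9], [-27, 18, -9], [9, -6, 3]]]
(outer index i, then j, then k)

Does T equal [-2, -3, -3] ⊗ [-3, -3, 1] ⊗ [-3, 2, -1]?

Yes

Reconstruct entrywise from the claimed factors. For example, T[1,2,0] = 9 and Σₗ aₗ[1]bₗ[2]cₗ[0] = (-3)·(1)·(-3) = 9; checking all 27 entries, every one matches. The claim holds.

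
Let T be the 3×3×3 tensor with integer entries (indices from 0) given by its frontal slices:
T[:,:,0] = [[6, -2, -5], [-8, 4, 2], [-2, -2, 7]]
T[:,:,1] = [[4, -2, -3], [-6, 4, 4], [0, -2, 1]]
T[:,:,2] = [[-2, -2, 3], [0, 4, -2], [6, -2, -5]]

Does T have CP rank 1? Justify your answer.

No

The mode-3 unfolding of T (rows indexed by k, columns by (i,j) = (0,0), (0,1), (0,2), (1,0), (1,1), (1,2), (2,0), (2,1), (2,2)) is [[6, -2, -5, -8, 4, 2, -2, -2, 7], [4, -2, -3, -6, 4, 4, 0, -2, 1], [-2, -2, 3, 0, 4, -2, 6, -2, -5]].
There the 3×3 minor on rows k ∈ {0, 1, 2}, columns (i,j) ∈ {(0,0), (0,1), (1,2)} is det [[6, -2, 2], [4, -2, 4], [-2, -2, -2]] = 48 ≠ 0, so this unfolding has rank ≥ 3; CP rank is at least every unfolding rank, so rank(T) ≥ 3.
In particular rank(T) ≥ 3 > 1, so T is not rank-1.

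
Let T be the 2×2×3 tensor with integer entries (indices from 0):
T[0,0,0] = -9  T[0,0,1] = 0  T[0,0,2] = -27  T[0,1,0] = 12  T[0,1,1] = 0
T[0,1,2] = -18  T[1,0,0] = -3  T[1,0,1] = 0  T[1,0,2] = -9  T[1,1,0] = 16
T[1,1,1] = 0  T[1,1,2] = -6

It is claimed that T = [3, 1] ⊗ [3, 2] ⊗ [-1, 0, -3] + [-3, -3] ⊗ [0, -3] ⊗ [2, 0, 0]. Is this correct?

Yes

Reconstruct entrywise from the claimed factors. For example, T[0,0,1] = 0 and Σₗ aₗ[0]bₗ[0]cₗ[1] = (3)·(3)·(0) + (-3)·(0)·(0) = 0; checking all 12 entries, every one matches. The claim holds.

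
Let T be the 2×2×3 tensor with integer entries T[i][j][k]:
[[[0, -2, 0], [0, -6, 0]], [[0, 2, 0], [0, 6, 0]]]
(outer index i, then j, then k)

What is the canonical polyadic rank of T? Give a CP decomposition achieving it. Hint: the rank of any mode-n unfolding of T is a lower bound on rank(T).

rank(T) = 1

Lower bound: T ≠ 0 (e.g. T[0,0,1] = -2), so rank(T) ≥ 1.
Upper bound: if T = a ⊗ b ⊗ c then every fibre of T is a multiple of the corresponding factor, so read the factors off the fibres through the nonzero entry T[0,0,1] = -2.
The mode-1 fibre T[:,0,1] = [-2, 2] gives a = [1, -1] (primitive direction); the mode-2 fibre T[0,:,1] = [-2, -6] gives b = [1, 3]; then c[k] = T[0,0,k] / (a[0]·b[0]) = [0, -2, 0] / 1 = [0, -2, 0].
Expanding [1, -1] ⊗ [1, 3] ⊗ [0, -2, 0] reproduces all 12 entries of T, so T = [1, -1] ⊗ [1, 3] ⊗ [0, -2, 0] and rank(T) ≤ 1.
These bounds meet, so rank(T) = 1.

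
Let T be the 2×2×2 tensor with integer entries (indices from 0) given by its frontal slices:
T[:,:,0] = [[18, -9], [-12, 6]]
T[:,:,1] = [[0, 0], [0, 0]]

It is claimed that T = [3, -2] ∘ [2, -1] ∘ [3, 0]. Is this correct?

Reconstruct entrywise from the claimed factors. For example, T[0,1,1] = 0 and Σₗ aₗ[0]bₗ[1]cₗ[1] = (3)·(-1)·(0) = 0; checking all 8 entries, every one matches. The claim holds.

Yes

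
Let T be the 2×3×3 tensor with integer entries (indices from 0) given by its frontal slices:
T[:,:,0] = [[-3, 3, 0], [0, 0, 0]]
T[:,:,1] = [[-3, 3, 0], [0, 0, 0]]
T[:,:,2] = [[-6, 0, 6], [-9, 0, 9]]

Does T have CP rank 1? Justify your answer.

No

The mode-1 unfolding of T (rows indexed by i, columns by (j,k) = (0,0), (0,1), (0,2), (1,0), (1,1), (1,2), (2,0), (2,1), (2,2)) is [[-3, -3, -6, 3, 3, 0, 0, 0, 6], [0, 0, -9, 0, 0, 0, 0, 0, 9]].
There the 2×2 minor on rows i ∈ {0, 1}, columns (j,k) ∈ {(0,0), (0,2)} is det [[-3, -6], [0, -9]] = 27 ≠ 0, so this unfolding has rank ≥ 2; CP rank is at least every unfolding rank, so rank(T) ≥ 2.
In particular rank(T) ≥ 2 > 1, so T is not rank-1.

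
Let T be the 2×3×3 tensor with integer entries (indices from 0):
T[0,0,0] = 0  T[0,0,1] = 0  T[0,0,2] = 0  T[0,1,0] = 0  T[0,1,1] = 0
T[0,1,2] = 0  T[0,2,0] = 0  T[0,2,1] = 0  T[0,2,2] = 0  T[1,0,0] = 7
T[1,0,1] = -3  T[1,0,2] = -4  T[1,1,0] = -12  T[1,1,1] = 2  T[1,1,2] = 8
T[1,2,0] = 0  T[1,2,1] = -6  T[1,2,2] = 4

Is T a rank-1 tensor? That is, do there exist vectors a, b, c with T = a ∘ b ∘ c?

No

The mode-3 unfolding of T (rows indexed by k, columns by (i,j) = (0,0), (0,1), (0,2), (1,0), (1,1), (1,2)) is [[0, 0, 0, 7, -12, 0], [0, 0, 0, -3, 2, -6], [0, 0, 0, -4, 8, 4]].
There the 3×3 minor on rows k ∈ {0, 1, 2}, columns (i,j) ∈ {(1,0), (1,1), (1,2)} is det [[7, -12, 0], [-3, 2, -6], [-4, 8, 4]] = -40 ≠ 0, so this unfolding has rank ≥ 3; CP rank is at least every unfolding rank, so rank(T) ≥ 3.
In particular rank(T) ≥ 3 > 1, so T is not rank-1.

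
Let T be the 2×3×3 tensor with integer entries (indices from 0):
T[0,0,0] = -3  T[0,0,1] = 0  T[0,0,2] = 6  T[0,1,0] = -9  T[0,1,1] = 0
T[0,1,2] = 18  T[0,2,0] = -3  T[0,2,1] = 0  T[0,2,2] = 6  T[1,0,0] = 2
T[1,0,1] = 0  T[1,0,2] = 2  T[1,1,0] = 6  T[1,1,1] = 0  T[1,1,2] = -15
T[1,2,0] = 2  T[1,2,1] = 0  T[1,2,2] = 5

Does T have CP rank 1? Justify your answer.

No

The mode-3 unfolding of T (rows indexed by k, columns by (i,j) = (0,0), (0,1), (0,2), (1,0), (1,1), (1,2)) is [[-3, -9, -3, 2, 6, 2], [0, 0, 0, 0, 0, 0], [6, 18, 6, 2, -15, 5]].
There the 2×2 minor on rows k ∈ {0, 2}, columns (i,j) ∈ {(0,0), (1,0)} is det [[-3, 2], [6, 2]] = -18 ≠ 0, so this unfolding has rank ≥ 2; CP rank is at least every unfolding rank, so rank(T) ≥ 2.
In particular rank(T) ≥ 2 > 1, so T is not rank-1.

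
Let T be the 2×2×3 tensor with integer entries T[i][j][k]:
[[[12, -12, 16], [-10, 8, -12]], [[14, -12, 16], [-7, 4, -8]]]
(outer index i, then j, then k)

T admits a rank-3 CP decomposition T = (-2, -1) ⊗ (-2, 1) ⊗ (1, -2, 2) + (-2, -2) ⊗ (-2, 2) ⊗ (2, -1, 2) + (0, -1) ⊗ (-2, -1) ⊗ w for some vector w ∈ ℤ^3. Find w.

w = (2, -2, 2)

Subtract the known terms from T to get the rank-1 residual R = (0, -1) ⊗ (-2, -1) ⊗ w, so R[i,j,k] = a[i]·b[j]·w[k]. Pick indices with nonzero a[1]·b[0] = (-1)·(-2) = 2. Only the fibre through (1,0,·) is needed: R[1,0,:] = T[1,0,:] − Σₗ aₗ[1]bₗ[0]cₗ = [14, -12, 16] − (-1)·(-2)·(1, -2, 2) − (-2)·(-2)·(2, -1, 2) = [4, -4, 4]. Then w[k] = R[1,0,k] / 2 for each k, giving w = [4, -4, 4] / 2 = (2, -2, 2).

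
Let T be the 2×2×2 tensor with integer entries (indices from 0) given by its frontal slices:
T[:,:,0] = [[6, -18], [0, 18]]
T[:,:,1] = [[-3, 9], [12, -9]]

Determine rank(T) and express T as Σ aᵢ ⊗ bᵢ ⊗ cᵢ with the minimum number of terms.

rank(T) = 2

Lower bound: in the mode-2 unfolding of T (rows indexed by j, columns by (i,k)) the 2×2 minor on rows j ∈ {0, 1}, columns (i,k) ∈ {(0,0), (1,0)} is det [[6, 0], [-18, 18]] = 108 ≠ 0, so that unfolding has rank ≥ 2 and hence rank(T) ≥ 2 (CP rank is at least every unfolding rank, though it can be larger).
Upper bound: with S_k = T[:,:,k], the two rank-1 terms a₁b₁ᵀ, a₂b₂ᵀ are the rank-1 members of the pencil x·S₀ + y·S₁.
det(x·S₀ + y·S₁) is 108·x² + 108·xy − 81·y² = 27·(2·x + 3·y)(2·x − y), vanishing at (x:y) = (3:-2) and (1:2).
M₁ = 3·S₀ − 2·S₁ = [[24, -72], [-24, 72]] = 24·[1, -1][1, -3]ᵀ and M₂ = S₀ + 2·S₁ = [[0, 0], [24, 0]] = 24·[0, 1][1, 0]ᵀ, so take a₁ = [1, -1], b₁ = [1, -3], a₂ = [0, 1], b₂ = [1, 0].
Each slice is an integer combination of E₁ = a₁b₁ᵀ and E₂ = a₂b₂ᵀ: S₀ = 6·E₁ + 6·E₂, S₁ = −3·E₁ + 9·E₂; reading off coefficients, c₁ = [6, -3] and c₂ = [6, 9].
Hence T = [1, -1] ⊗ [1, -3] ⊗ [6, -3] + [0, 1] ⊗ [1, 0] ⊗ [6, 9], so rank(T) ≤ 2.
These bounds meet, so rank(T) = 2.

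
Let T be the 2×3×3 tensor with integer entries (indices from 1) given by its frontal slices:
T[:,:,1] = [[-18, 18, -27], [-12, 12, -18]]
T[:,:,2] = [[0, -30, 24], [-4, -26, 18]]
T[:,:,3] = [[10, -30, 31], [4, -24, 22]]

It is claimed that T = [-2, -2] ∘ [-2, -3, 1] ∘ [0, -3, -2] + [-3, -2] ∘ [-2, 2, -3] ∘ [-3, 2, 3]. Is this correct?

Reconstruct entrywise from the claimed factors. For example, T[2,3,2] = 18 and Σₗ aₗ[2]bₗ[3]cₗ[2] = (-2)·(1)·(-3) + (-2)·(-3)·(2) = 18; checking all 18 entries, every one matches. The claim holds.

Yes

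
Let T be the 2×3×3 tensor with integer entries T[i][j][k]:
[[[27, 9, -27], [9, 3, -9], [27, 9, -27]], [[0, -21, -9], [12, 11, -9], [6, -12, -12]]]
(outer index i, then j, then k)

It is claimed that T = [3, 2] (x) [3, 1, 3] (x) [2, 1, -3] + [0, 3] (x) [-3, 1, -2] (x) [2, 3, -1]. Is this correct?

Reconstruct entry (0,0,0) from the claimed factors: Σₗ aₗ[0]bₗ[0]cₗ[0] = (3)·(3)·(2) + (0)·(-3)·(2) = 18, but T[0,0,0] = 27. The claim is false.

No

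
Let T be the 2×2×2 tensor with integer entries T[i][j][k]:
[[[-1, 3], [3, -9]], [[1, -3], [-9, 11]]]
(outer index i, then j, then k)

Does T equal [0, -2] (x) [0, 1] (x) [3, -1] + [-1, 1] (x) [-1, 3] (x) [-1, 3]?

Reconstruct entrywise from the claimed factors. For example, T[1,1,0] = -9 and Σₗ aₗ[1]bₗ[1]cₗ[0] = (-2)·(1)·(3) + (1)·(3)·(-1) = -9; checking all 8 entries, every one matches. The claim holds.

Yes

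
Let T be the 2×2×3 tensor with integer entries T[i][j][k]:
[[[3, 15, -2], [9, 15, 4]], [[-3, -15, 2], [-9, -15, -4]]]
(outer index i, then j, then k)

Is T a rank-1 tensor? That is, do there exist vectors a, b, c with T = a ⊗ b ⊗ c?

The mode-3 unfolding of T (rows indexed by k, columns by (i,j) = (0,0), (0,1), (1,0), (1,1)) is [[3, 9, -3, -9], [15, 15, -15, -15], [-2, 4, 2, -4]].
There the 2×2 minor on rows k ∈ {0, 1}, columns (i,j) ∈ {(0,0), (0,1)} is det [[3, 9], [15, 15]] = -90 ≠ 0, so this unfolding has rank ≥ 2; CP rank is at least every unfolding rank, so rank(T) ≥ 2.
In particular rank(T) ≥ 2 > 1, so T is not rank-1.

No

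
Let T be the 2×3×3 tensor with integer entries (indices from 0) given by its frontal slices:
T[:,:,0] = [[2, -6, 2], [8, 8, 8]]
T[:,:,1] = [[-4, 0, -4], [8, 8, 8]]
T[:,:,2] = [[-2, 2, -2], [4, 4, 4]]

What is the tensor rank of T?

Lower bound: the mode-3 unfolding of T (rows indexed by k, columns by (i,j) = (0,0), (0,1), (0,2), (1,0), (1,1), (1,2)) is [[2, -6, 2, 8, 8, 8], [-4, 0, -4, 8, 8, 8], [-2, 2, -2, 4, 4, 4]].
There the 3×3 minor on rows k ∈ {0, 1, 2}, columns (i,j) ∈ {(0,0), (0,1), (1,0)} is det [[2, -6, 8], [-4, 0, 8], [-2, 2, 4]] = -96 ≠ 0, so this unfolding has rank ≥ 3; CP rank is at least every unfolding rank, so rank(T) ≥ 3. (Flattening ranks never certify an upper bound on CP rank; for that we must actually write T with 3 rank-1 terms.)
Upper bound: T is a sum of 3 rank-1 terms, T = [0, 1] ⊗ [1, 1, 1] ⊗ [4, 4, 4] + [1, -2] ⊗ [1, 1, 1] ⊗ [-2, -2, 0] + [1, 0] ⊗ [1, -1, 1] ⊗ [4, -2, -2] (one valid choice — decompositions are not unique — normalised so each a, b is primitive with positive first nonzero entry; check it by expanding all entries), so rank(T) ≤ 3.
These bounds meet, so rank(T) = 3.
Check entry T[0,1,2] = 2: (0)·(1)·(4) + (1)·(1)·(0) + (1)·(-1)·(-2) = 2.

3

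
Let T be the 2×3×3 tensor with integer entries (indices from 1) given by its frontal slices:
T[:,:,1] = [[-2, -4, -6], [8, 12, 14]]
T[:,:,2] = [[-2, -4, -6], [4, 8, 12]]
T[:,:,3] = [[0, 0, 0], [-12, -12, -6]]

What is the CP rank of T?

Lower bound: the mode-3 unfolding of T (rows indexed by k, columns by (i,j) = (1,1), (1,2), (1,3), (2,1), (2,2), (2,3)) is [[-2, -4, -6, 8, 12, 14], [-2, -4, -6, 4, 8, 12], [0, 0, 0, -12, -12, -6]].
There the 2×2 minor on rows k ∈ {1, 2}, columns (i,j) ∈ {(1,1), (2,1)} is det [[-2, 8], [-2, 4]] = 8 ≠ 0, so this unfolding has rank ≥ 2; CP rank is at least every unfolding rank, so rank(T) ≥ 2. (Unfolding ranks only ever bound the CP rank from below — rank(T) can be strictly larger than all of them — so the matching upper bound has to come from an explicit 2-term decomposition.)
Upper bound — finding two terms. Write S_k = T[:,:,k] for the frontal slices: S₁ = [[-2, -4, -6], [8, 12, 14]], S₂ = [[-2, -4, -6], [4, 8, 12]], S₃ = [[0, 0, 0], [-12, -12, -6]].
If T = a₁ ⊗ b₁ ⊗ c₁ + a₂ ⊗ b₂ ⊗ c₂ then each S_k = c₁[k]·a₁b₁ᵀ + c₂[k]·a₂b₂ᵀ. S₁ and S₂ are linearly independent, so a₁b₁ᵀ and a₂b₂ᵀ must span the same plane of matrices: they are the rank-1 matrices of the form x·S₁ + y·S₂.
The 2×2 minor of x·S₁ + y·S₂ on rows {1,2}, columns {1,2} is 8·x² + 8·xy = 8·(x + y)(x), vanishing at (x:y) = (1:-1) and (0:1).
M₁ = S₁ − S₂ = [[0, 0, 0], [4, 4, 2]] = 2·[0, 1][2, 2, 1]ᵀ and M₂ = S₂ = [[-2, -4, -6], [4, 8, 12]] = (-2)·[1, -2][1, 2, 3]ᵀ, so take a₁ = [0, 1], b₁ = [2, 2, 1], a₂ = [1, -2], b₂ = [1, 2, 3].
Each slice is an integer combination of E₁ = a₁b₁ᵀ and E₂ = a₂b₂ᵀ: S₁ = 2·E₁ − 2·E₂, S₂ = −2·E₂, S₃ = −6·E₁; reading off coefficients, c₁ = [2, 0, -6] and c₂ = [-2, -2, 0].
Hence T = [0, 1] ⊗ [2, 2, 1] ⊗ [2, 0, -6] + [1, -2] ⊗ [1, 2, 3] ⊗ [-2, -2, 0], so rank(T) ≤ 2.
These bounds meet, so rank(T) = 2.

2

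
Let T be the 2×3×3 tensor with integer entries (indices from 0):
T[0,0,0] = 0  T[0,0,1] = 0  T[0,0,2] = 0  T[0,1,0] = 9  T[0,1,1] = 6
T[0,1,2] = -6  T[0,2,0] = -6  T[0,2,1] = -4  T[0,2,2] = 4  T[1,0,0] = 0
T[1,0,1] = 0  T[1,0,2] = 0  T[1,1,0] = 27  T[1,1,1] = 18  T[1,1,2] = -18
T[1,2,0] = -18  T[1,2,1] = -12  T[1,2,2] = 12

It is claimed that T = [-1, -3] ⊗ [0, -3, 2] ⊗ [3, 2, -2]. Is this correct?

Yes

Reconstruct entrywise from the claimed factors. For example, T[0,0,1] = 0 and Σₗ aₗ[0]bₗ[0]cₗ[1] = (-1)·(0)·(2) = 0; checking all 18 entries, every one matches. The claim holds.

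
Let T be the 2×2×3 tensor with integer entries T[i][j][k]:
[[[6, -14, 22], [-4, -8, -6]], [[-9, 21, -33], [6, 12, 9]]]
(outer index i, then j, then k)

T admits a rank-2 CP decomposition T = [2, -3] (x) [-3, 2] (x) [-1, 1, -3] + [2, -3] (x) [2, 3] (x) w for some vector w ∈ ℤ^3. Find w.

Subtract the known terms from T to get the rank-1 residual R = [2, -3] (x) [2, 3] (x) w, so R[i,j,k] = a[i]·b[j]·w[k]. Pick indices with nonzero a[0]·b[0] = (2)·(2) = 4. Only the fibre through (0,0,·) is needed: R[0,0,:] = T[0,0,:] − Σₗ aₗ[0]bₗ[0]cₗ = [6, -14, 22] − (2)·(-3)·[-1, 1, -3] = [0, -8, 4]. Then w[k] = R[0,0,k] / 4 for each k, giving w = [0, -8, 4] / 4 = [0, -2, 1].

w = [0, -2, 1]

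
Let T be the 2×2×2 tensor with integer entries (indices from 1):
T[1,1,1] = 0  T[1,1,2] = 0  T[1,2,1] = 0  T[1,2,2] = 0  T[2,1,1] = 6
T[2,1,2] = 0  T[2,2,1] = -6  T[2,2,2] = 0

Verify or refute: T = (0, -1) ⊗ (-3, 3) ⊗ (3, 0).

No

Reconstruct entry (2,1,1) from the claimed factors: Σₗ aₗ[2]bₗ[1]cₗ[1] = (-1)·(-3)·(3) = 9, but T[2,1,1] = 6. The claim is false.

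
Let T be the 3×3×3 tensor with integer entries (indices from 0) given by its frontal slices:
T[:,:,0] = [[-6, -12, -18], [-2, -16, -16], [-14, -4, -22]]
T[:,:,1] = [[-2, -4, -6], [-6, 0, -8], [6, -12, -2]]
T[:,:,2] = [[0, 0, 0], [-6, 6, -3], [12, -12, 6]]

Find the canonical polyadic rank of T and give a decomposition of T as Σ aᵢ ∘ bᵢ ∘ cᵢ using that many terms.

Lower bound: the mode-1 unfolding of T (rows indexed by i, columns by (j,k) = (0,0), (0,1), (0,2), (1,0), (1,1), (1,2), (2,0), (2,1), (2,2)) is [[-6, -2, 0, -12, -4, 0, -18, -6, 0], [-2, -6, -6, -16, 0, 6, -16, -8, -3], [-14, 6, 12, -4, -12, -12, -22, -2, 6]].
There the 2×2 minor on rows i ∈ {0, 1}, columns (j,k) ∈ {(0,0), (0,1)} is det [[-6, -2], [-2, -6]] = 32 ≠ 0, so this unfolding has rank ≥ 2; CP rank is at least every unfolding rank, so rank(T) ≥ 2. (This is only a lower bound: in general the CP rank may exceed every unfolding rank, so we still need to exhibit 2 rank-1 terms summing to T.)
Upper bound — finding two terms. Write S_k = T[:,:,k] for the frontal slices: S₀ = [[-6, -12, -18], [-2, -16, -16], [-14, -4, -22]], S₁ = [[-2, -4, -6], [-6, 0, -8], [6, -12, -2]], S₂ = [[0, 0, 0], [-6, 6, -3], [12, -12, 6]].
If T = a₁ ∘ b₁ ∘ c₁ + a₂ ∘ b₂ ∘ c₂ then each S_k = c₁[k]·a₁b₁ᵀ + c₂[k]·a₂b₂ᵀ. S₀ and S₁ are linearly independent, so a₁b₁ᵀ and a₂b₂ᵀ must span the same plane of matrices: they are the rank-1 matrices of the form x·S₀ + y·S₁.
The 2×2 minor of x·S₀ + y·S₁ on rows {0,1}, columns {0,1} is 72·x² − 48·xy − 24·y² = 24·(x − y)(3·x + y), vanishing at (x:y) = (1:1) and (1:-3).
M₁ = S₀ + S₁ = [[-8, -16, -24], [-8, -16, -24], [-8, -16, -24]] = (-8)·[1, 1, 1][1, 2, 3]ᵀ and M₂ = S₀ − 3·S₁ = [[0, 0, 0], [16, -16, 8], [-32, 32, -16]] = 8·[0, 1, -2][2, -2, 1]ᵀ, so take a₁ = [1, 1, 1], b₁ = [1, 2, 3], a₂ = [0, 1, -2], b₂ = [2, -2, 1].
Each slice is an integer combination of E₁ = a₁b₁ᵀ and E₂ = a₂b₂ᵀ: S₀ = −6·E₁ + 2·E₂, S₁ = −2·E₁ − 2·E₂, S₂ = −3·E₂; reading off coefficients, c₁ = [-6, -2, 0] and c₂ = [2, -2, -3].
Hence T = [1, 1, 1] ∘ [1, 2, 3] ∘ [-6, -2, 0] + [0, 1, -2] ∘ [2, -2, 1] ∘ [2, -2, -3], so rank(T) ≤ 2.
These bounds meet, so rank(T) = 2.
Check entry T[0,0,1] = -2: (1)·(1)·(-2) + (0)·(2)·(-2) = -2.

rank(T) = 2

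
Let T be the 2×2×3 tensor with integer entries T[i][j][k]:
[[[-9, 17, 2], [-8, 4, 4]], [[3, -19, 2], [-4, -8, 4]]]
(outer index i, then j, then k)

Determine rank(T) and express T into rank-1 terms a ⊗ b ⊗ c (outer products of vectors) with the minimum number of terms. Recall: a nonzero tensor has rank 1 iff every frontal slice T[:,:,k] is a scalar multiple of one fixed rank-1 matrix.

Lower bound: the mode-2 unfolding of T (rows indexed by j, columns by (i,k) = (0,0), (0,1), (0,2), (1,0), (1,1), (1,2)) is [[-9, 17, 2, 3, -19, 2], [-8, 4, 4, -4, -8, 4]].
There the 2×2 minor on rows j ∈ {0, 1}, columns (i,k) ∈ {(0,0), (0,1)} is det [[-9, 17], [-8, 4]] = 100 ≠ 0, so this unfolding has rank ≥ 2; CP rank is at least every unfolding rank, so rank(T) ≥ 2. (Flattening ranks never certify an upper bound on CP rank; for that we must actually write T with 2 rank-1 terms.)
Upper bound — finding two terms. Write S_k = T[:,:,k] for the frontal slices: S₀ = [[-9, -8], [3, -4]], S₁ = [[17, 4], [-19, -8]], S₂ = [[2, 4], [2, 4]].
If T = a₁ ⊗ b₁ ⊗ c₁ + a₂ ⊗ b₂ ⊗ c₂ then each S_k = c₁[k]·a₁b₁ᵀ + c₂[k]·a₂b₂ᵀ. S₀ and S₁ are linearly independent, so a₁b₁ᵀ and a₂b₂ᵀ must span the same plane of matrices: they are the rank-1 matrices of the form x·S₀ + y·S₁.
det(x·S₀ + y·S₁) is 60·x² − 160·xy − 60·y² = 20·(x − 3·y)(3·x + y), vanishing at (x:y) = (3:1) and (1:-3).
M₁ = 3·S₀ + S₁ = [[-10, -20], [-10, -20]] = (-10)·[1, 1][1, 2]ᵀ and M₂ = S₀ − 3·S₁ = [[-60, -20], [60, 20]] = (-20)·[1, -1][3, 1]ᵀ, so take a₁ = [1, 1], b₁ = [1, 2], a₂ = [1, -1], b₂ = [3, 1].
Each slice is an integer combination of E₁ = a₁b₁ᵀ and E₂ = a₂b₂ᵀ: S₀ = −3·E₁ − 2·E₂, S₁ = −E₁ + 6·E₂, S₂ = 2·E₁; reading off coefficients, c₁ = [-3, -1, 2] and c₂ = [-2, 6, 0].
Hence T = [1, 1] ⊗ [1, 2] ⊗ [-3, -1, 2] + [1, -1] ⊗ [3, 1] ⊗ [-2, 6, 0], so rank(T) ≤ 2.
These bounds meet, so rank(T) = 2.

rank(T) = 2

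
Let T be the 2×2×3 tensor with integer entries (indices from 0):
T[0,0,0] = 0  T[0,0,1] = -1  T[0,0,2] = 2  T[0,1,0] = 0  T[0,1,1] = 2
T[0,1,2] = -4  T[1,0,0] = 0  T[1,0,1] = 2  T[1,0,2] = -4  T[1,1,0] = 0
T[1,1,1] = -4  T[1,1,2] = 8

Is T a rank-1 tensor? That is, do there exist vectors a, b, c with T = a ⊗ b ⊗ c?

If T = a ⊗ b ⊗ c then every fibre of T is a multiple of the corresponding factor, so read the factors off the fibres through the nonzero entry T[0,0,1] = -1.
The mode-1 fibre T[:,0,1] = [-1, 2] gives a = [1, -2] (primitive direction); the mode-2 fibre T[0,:,1] = [-1, 2] gives b = [1, -2]; then c[k] = T[0,0,k] / (a[0]·b[0]) = [0, -1, 2] / 1 = [0, -1, 2].
Expanding [1, -2] ⊗ [1, -2] ⊗ [0, -1, 2] reproduces all 12 entries of T, so T = [1, -2] ⊗ [1, -2] ⊗ [0, -1, 2] and rank(T) ≤ 1.
Equivalently every frontal slice T[:,:,k] is c[k] times the rank-1 matrix [1, -2] ⊗ [1, -2]. So T has rank 1 (it is nonzero).

Yes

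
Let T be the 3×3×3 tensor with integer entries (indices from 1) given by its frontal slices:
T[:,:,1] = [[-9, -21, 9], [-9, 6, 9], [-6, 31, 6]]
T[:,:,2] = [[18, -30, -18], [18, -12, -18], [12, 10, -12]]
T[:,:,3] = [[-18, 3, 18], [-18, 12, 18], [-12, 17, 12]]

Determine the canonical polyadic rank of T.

2

Lower bound: the mode-2 unfolding of T (rows indexed by j, columns by (i,k) = (1,1), (1,2), (1,3), (2,1), (2,2), (2,3), (3,1), (3,2), (3,3)) is [[-9, 18, -18, -9, 18, -18, -6, 12, -12], [-21, -30, 3, 6, -12, 12, 31, 10, 17], [9, -18, 18, 9, -18, 18, 6, -12, 12]].
There the 2×2 minor on rows j ∈ {1, 2}, columns (i,k) ∈ {(1,1), (1,2)} is det [[-9, 18], [-21, -30]] = 648 ≠ 0, so this unfolding has rank ≥ 2; CP rank is at least every unfolding rank, so rank(T) ≥ 2. (Unfolding ranks only ever bound the CP rank from below — rank(T) can be strictly larger than all of them — so the matching upper bound has to come from an explicit 2-term decomposition.)
Upper bound — finding two terms. Write S_k = T[:,:,k] for the frontal slices: S₁ = [[-9, -21, 9], [-9, 6, 9], [-6, 31, 6]], S₂ = [[18, -30, -18], [18, -12, -18], [12, 10, -12]], S₃ = [[-18, 3, 18], [-18, 12, 18], [-12, 17, 12]].
If T = a₁ ⊗ b₁ ⊗ c₁ + a₂ ⊗ b₂ ⊗ c₂ then each S_k = c₁[k]·a₁b₁ᵀ + c₂[k]·a₂b₂ᵀ. S₁ and S₂ are linearly independent, so a₁b₁ᵀ and a₂b₂ᵀ must span the same plane of matrices: they are the rank-1 matrices of the form x·S₁ + y·S₂.
The 2×2 minor of x·S₁ + y·S₂ on rows {1,2}, columns {1,2} is −243·x² + 324·xy + 324·y² = (-81)·(x − 2·y)(3·x + 2·y), vanishing at (x:y) = (2:1) and (2:-3).
M₁ = 2·S₁ + S₂ = [[0, -72, 0], [0, 0, 0], [0, 72, 0]] = (-72)·[1, 0, -1][0, 1, 0]ᵀ and M₂ = 2·S₁ − 3·S₂ = [[-72, 48, 72], [-72, 48, 72], [-48, 32, 48]] = (-8)·[3, 3, 2][3, -2, -3]ᵀ, so take a₁ = [1, 0, -1], b₁ = [0, 1, 0], a₂ = [3, 3, 2], b₂ = [3, -2, -3].
Each slice is an integer combination of E₁ = a₁b₁ᵀ and E₂ = a₂b₂ᵀ: S₁ = −27·E₁ − E₂, S₂ = −18·E₁ + 2·E₂, S₃ = −9·E₁ − 2·E₂; reading off coefficients, c₁ = [-27, -18, -9] and c₂ = [-1, 2, -2].
Hence T = [1, 0, -1] ⊗ [0, 1, 0] ⊗ [-27, -18, -9] + [3, 3, 2] ⊗ [3, -2, -3] ⊗ [-1, 2, -2], so rank(T) ≤ 2.
These bounds meet, so rank(T) = 2.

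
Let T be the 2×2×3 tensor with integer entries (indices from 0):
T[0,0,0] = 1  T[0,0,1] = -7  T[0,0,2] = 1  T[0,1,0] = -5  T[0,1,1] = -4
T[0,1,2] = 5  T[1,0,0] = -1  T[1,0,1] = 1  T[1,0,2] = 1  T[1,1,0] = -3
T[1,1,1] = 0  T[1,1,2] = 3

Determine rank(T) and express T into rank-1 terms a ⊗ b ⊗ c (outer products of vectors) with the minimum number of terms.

Lower bound: the mode-3 unfolding of T (rows indexed by k, columns by (i,j) = (0,0), (0,1), (1,0), (1,1)) is [[1, -5, -1, -3], [-7, -4, 1, 0], [1, 5, 1, 3]].
There the 3×3 minor on rows k ∈ {0, 1, 2}, columns (i,j) ∈ {(0,0), (0,1), (1,0)} is det [[1, -5, -1], [-7, -4, 1], [1, 5, 1]] = -18 ≠ 0, so this unfolding has rank ≥ 3; CP rank is at least every unfolding rank, so rank(T) ≥ 3. (This is only a lower bound: in general the CP rank may exceed every unfolding rank, so we still need to exhibit 3 rank-1 terms summing to T.)
Upper bound: T is a sum of 3 rank-1 terms, T = [1, -1] ⊗ [1, 1] ⊗ [-1, -2, 1] + [1, 0] ⊗ [1, 0] ⊗ [4, -4, -2] + [1, 1] ⊗ [1, 2] ⊗ [-2, -1, 2] (written with every a and b primitive with positive leading entry and the scale carried by c; CP decompositions are not unique, and this one is verified by expanding entrywise), so rank(T) ≤ 3.
These bounds meet, so rank(T) = 3.

rank(T) = 3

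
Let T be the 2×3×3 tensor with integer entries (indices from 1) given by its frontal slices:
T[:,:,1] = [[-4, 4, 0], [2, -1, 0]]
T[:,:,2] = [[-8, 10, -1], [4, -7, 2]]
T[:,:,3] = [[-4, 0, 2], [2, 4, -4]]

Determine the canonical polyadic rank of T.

3

Lower bound: the mode-3 unfolding of T (rows indexed by k, columns by (i,j) = (1,1), (1,2), (1,3), (2,1), (2,2), (2,3)) is [[-4, 4, 0, 2, -1, 0], [-8, 10, -1, 4, -7, 2], [-4, 0, 2, 2, 4, -4]].
There the 3×3 minor on rows k ∈ {1, 2, 3}, columns (i,j) ∈ {(1,1), (1,2), (2,2)} is det [[-4, 4, -1], [-8, 10, -7], [-4, 0, 4]] = 40 ≠ 0, so this unfolding has rank ≥ 3; CP rank is at least every unfolding rank, so rank(T) ≥ 3. (Unfolding ranks only ever bound the CP rank from below — rank(T) can be strictly larger than all of them — so the matching upper bound has to come from an explicit 3-term decomposition.)
Upper bound: T is a sum of 3 rank-1 terms, T = [0, 1] (x) [0, 1, 0] (x) [1, 1, -2] + [1, -2] (x) [0, 2, -1] (x) [0, 1, -2] + [2, -1] (x) [1, -1, 0] (x) [-2, -4, -2] (one valid choice — decompositions are not unique — normalised so each a, b is primitive with positive first nonzero entry; check it by expanding all entries), so rank(T) ≤ 3.
These bounds meet, so rank(T) = 3.
Check entry T[2,1,1] = 2: (1)·(0)·(1) + (-2)·(0)·(0) + (-1)·(1)·(-2) = 2.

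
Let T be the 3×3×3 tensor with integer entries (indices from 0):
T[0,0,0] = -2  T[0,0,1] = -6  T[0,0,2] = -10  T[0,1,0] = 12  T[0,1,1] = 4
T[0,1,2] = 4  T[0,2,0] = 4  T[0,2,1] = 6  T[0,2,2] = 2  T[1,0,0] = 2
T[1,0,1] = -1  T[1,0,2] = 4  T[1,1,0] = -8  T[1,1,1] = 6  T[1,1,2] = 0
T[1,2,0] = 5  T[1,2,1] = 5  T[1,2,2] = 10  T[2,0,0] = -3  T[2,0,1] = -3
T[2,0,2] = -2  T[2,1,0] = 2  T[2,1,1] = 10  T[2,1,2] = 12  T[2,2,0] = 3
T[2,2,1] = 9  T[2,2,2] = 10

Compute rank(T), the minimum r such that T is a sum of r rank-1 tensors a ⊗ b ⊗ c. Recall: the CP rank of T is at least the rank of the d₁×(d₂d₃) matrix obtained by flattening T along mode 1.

3

Lower bound: the mode-1 unfolding of T (rows indexed by i, columns by (j,k) = (0,0), (0,1), (0,2), (1,0), (1,1), (1,2), (2,0), (2,1), (2,2)) is [[-2, -6, -10, 12, 4, 4, 4, 6, 2], [2, -1, 4, -8, 6, 0, 5, 5, 10], [-3, -3, -2, 2, 10, 12, 3, 9, 10]].
There the 3×3 minor on rows i ∈ {0, 1, 2}, columns (j,k) ∈ {(0,0), (0,1), (0,2)} is det [[-2, -6, -10], [2, -1, 4], [-3, -3, -2]] = 110 ≠ 0, so this unfolding has rank ≥ 3; CP rank is at least every unfolding rank, so rank(T) ≥ 3. (This is only a lower bound: in general the CP rank may exceed every unfolding rank, so we still need to exhibit 3 rank-1 terms summing to T.)
Upper bound: T is a sum of 3 rank-1 terms, T = (1, -2, 0) ⊗ (1, -2, 1) ⊗ (-2, 0, -2) + (2, -1, -1) ⊗ (1, 2, 1) ⊗ (1, -1, -2) + (2, 1, 2) ⊗ (1, -2, -2) ⊗ (-1, -2, -2) (written with every a and b primitive with positive leading entry and the scale carried by c; CP decompositions are not unique, and this one is verified by expanding entrywise), so rank(T) ≤ 3.
These bounds meet, so rank(T) = 3.
Check entry T[1,0,1] = -1: (-2)·(1)·(0) + (-1)·(1)·(-1) + (1)·(1)·(-2) = -1.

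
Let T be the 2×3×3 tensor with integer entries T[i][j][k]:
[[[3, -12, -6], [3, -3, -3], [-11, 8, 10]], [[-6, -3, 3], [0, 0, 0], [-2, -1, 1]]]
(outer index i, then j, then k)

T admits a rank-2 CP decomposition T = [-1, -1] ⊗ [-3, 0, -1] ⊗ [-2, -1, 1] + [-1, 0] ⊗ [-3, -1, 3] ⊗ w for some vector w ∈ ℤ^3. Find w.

w = [3, -3, -3]

Subtract the known terms from T to get the rank-1 residual R = [-1, 0] ⊗ [-3, -1, 3] ⊗ w, so R[i,j,k] = a[i]·b[j]·w[k]. Pick indices with nonzero a[0]·b[0] = (-1)·(-3) = 3. Only the fibre through (0,0,·) is needed: R[0,0,:] = T[0,0,:] − Σₗ aₗ[0]bₗ[0]cₗ = [3, -12, -6] − (-1)·(-3)·[-2, -1, 1] = [9, -9, -9]. Then w[k] = R[0,0,k] / 3 for each k, giving w = [9, -9, -9] / 3 = [3, -3, -3].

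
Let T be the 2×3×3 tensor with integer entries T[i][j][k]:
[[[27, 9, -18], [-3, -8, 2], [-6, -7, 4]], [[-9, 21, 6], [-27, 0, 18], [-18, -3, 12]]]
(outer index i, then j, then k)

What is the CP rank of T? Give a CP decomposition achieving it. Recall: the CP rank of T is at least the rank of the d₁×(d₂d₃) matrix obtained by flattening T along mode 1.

Lower bound: the mode-3 unfolding of T (rows indexed by k, columns by (i,j) = (0,0), (0,1), (0,2), (1,0), (1,1), (1,2)) is [[27, -3, -6, -9, -27, -18], [9, -8, -7, 21, 0, -3], [-18, 2, 4, 6, 18, 12]].
There the 2×2 minor on rows k ∈ {0, 1}, columns (i,j) ∈ {(0,0), (0,1)} is det [[27, -3], [9, -8]] = -189 ≠ 0, so this unfolding has rank ≥ 2; CP rank is at least every unfolding rank, so rank(T) ≥ 2. (This is only a lower bound: in general the CP rank may exceed every unfolding rank, so we still need to exhibit 2 rank-1 terms summing to T.)
Upper bound — finding two terms. Write S_k = T[:,:,k] for the frontal slices: S₀ = [[27, -3, -6], [-9, -27, -18]], S₁ = [[9, -8, -7], [21, 0, -3]], S₂ = [[-18, 2, 4], [6, 18, 12]].
If T = a₁ ⊗ b₁ ⊗ c₁ + a₂ ⊗ b₂ ⊗ c₂ then each S_k = c₁[k]·a₁b₁ᵀ + c₂[k]·a₂b₂ᵀ. S₀ and S₁ are linearly independent, so a₁b₁ᵀ and a₂b₂ᵀ must span the same plane of matrices: they are the rank-1 matrices of the form x·S₀ + y·S₁.
The 2×2 minor of x·S₀ + y·S₁ on rows {0,1}, columns {0,1} is −756·x² − 252·xy + 168·y² = (-84)·(3·x + 2·y)(3·x − y), vanishing at (x:y) = (2:-3) and (1:3).
M₁ = 2·S₀ − 3·S₁ = [[27, 18, 9], [-81, -54, -27]] = 9·[1, -3][3, 2, 1]ᵀ and M₂ = S₀ + 3·S₁ = [[54, -27, -27], [54, -27, -27]] = 27·[1, 1][2, -1, -1]ᵀ, so take a₁ = [1, -3], b₁ = [3, 2, 1], a₂ = [1, 1], b₂ = [2, -1, -1].
Each slice is an integer combination of E₁ = a₁b₁ᵀ and E₂ = a₂b₂ᵀ: S₀ = 3·E₁ + 9·E₂, S₁ = −E₁ + 6·E₂, S₂ = −2·E₁ − 6·E₂; reading off coefficients, c₁ = [3, -1, -2] and c₂ = [9, 6, -6].
Hence T = [1, -3] ⊗ [3, 2, 1] ⊗ [3, -1, -2] + [1, 1] ⊗ [2, -1, -1] ⊗ [9, 6, -6], so rank(T) ≤ 2.
These bounds meet, so rank(T) = 2.

rank(T) = 2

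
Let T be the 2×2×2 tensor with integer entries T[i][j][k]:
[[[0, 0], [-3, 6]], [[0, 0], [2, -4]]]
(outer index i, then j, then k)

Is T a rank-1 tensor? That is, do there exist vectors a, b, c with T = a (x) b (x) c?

If T = a (x) b (x) c then every fibre of T is a multiple of the corresponding factor, so read the factors off the fibres through the nonzero entry T[0,1,0] = -3.
The mode-1 fibre T[:,1,0] = [-3, 2] gives a = (3, -2) (primitive direction); the mode-2 fibre T[0,:,0] = [0, -3] gives b = (0, 1); then c[k] = T[0,1,k] / (a[0]·b[1]) = [-3, 6] / 3 = (-1, 2).
Expanding (3, -2) (x) (0, 1) (x) (-1, 2) reproduces all 8 entries of T, so T = (3, -2) (x) (0, 1) (x) (-1, 2) and rank(T) ≤ 1.
Equivalently every frontal slice T[:,:,k] is c[k] times the rank-1 matrix (3, -2) (x) (0, 1). So T has rank 1 (it is nonzero).

Yes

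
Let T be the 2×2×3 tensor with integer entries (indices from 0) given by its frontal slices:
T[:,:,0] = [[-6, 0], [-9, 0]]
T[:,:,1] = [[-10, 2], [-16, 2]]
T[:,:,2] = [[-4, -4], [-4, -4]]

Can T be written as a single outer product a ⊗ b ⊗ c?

The mode-1 unfolding of T (rows indexed by i, columns by (j,k) = (0,0), (0,1), (0,2), (1,0), (1,1), (1,2)) is [[-6, -10, -4, 0, 2, -4], [-9, -16, -4, 0, 2, -4]].
There the 2×2 minor on rows i ∈ {0, 1}, columns (j,k) ∈ {(0,0), (0,1)} is det [[-6, -10], [-9, -16]] = 6 ≠ 0, so this unfolding has rank ≥ 2; CP rank is at least every unfolding rank, so rank(T) ≥ 2.
In particular rank(T) ≥ 2 > 1, so T is not rank-1.

No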